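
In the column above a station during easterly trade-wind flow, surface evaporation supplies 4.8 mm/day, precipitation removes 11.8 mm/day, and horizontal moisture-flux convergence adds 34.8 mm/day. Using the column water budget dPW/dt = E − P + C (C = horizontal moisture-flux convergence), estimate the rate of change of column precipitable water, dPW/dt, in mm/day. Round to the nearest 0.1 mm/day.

dPW/dt = E − P + C = 4.8 − 11.8 + (34.8) = 27.8 mm/day.

dPW/dt ≈ 27.8 mm/day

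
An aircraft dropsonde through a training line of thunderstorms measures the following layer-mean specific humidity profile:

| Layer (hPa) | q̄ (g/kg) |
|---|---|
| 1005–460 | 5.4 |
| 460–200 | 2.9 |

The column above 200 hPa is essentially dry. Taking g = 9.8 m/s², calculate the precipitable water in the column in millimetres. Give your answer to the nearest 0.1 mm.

Precipitable water is the column-integrated vapour mass per unit area: PW = (1/g) Σ q̄ Δp, with q in kg/kg and Δp in Pa (1 kg/m² of water = 1 mm).
Layer 1005–460 hPa: Δp = 545 hPa = 54500 Pa, q̄ = 0.0054 kg/kg → 0.0054 × 54500 / 9.8 = 30.03 mm
Layer 460–200 hPa: Δp = 260 hPa = 26000 Pa, q̄ = 0.0029 kg/kg → 0.0029 × 26000 / 9.8 = 7.69 mm
PW = 30.03 + 7.69 = 37.72 ≈ 37.7 mm.

PW ≈ 37.7 mm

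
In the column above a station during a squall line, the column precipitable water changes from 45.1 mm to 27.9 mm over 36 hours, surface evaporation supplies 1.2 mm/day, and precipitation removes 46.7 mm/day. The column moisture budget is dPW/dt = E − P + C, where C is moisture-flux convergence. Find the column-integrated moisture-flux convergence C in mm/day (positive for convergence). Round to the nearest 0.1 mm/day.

dPW/dt = (27.9 − 45.1) mm / (36/24 day) = -11.467 mm/day.
C = dPW/dt − E + P = (-11.467) − 1.2 + 46.7 = 34.0 mm/day.

C ≈ 34.0 mm/day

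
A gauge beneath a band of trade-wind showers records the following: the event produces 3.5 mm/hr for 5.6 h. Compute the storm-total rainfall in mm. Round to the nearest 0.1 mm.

Total = Σ Rᵢ Δtᵢ = 3.5 × 5.6
      = 19.6 = 19.6 mm.

total ≈ 19.6 mm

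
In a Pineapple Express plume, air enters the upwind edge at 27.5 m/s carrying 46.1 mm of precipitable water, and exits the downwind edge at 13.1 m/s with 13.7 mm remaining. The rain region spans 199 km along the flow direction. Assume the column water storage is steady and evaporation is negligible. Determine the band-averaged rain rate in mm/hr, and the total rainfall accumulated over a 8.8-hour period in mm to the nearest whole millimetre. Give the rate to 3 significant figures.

Column moisture flux per unit crosswind length is F = V × PW.
Inflow: F_in = 27.5 × 46.1 = 1267.75 mm·m/s
Outflow: F_out = 13.1 × 13.7 = 179.47 mm·m/s
Steady-state rate R = (F_in − F_out)/L = (1267.75 − 179.47) / 199000 m = 5.469e-03 mm/s.
R = 5.469e-03 × 3600 = 19.7 mm/hr.
Over 8.8 h: total = 19.7 × 8.8 = 173.36 ≈ 173 mm.

R ≈ 19.7 mm/hr; total ≈ 173 mm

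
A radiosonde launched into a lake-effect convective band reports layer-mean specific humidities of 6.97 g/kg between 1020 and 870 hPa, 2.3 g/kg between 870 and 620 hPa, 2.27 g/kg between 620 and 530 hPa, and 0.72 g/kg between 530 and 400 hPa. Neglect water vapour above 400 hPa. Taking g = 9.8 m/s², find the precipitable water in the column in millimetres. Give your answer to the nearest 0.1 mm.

PW ≈ 19.6 mm

Precipitable water is the column-integrated vapour mass per unit area: PW = (1/g) Σ q̄ Δp, with q in kg/kg and Δp in Pa (1 kg/m² of water = 1 mm).
Layer 1020–870 hPa: Δp = 150 hPa = 15000 Pa, q̄ = 0.00697 kg/kg → 0.00697 × 15000 / 9.8 = 10.67 mm
Layer 870–620 hPa: Δp = 250 hPa = 25000 Pa, q̄ = 0.0023 kg/kg → 0.0023 × 25000 / 9.8 = 5.87 mm
Layer 620–530 hPa: Δp = 90 hPa = 9000 Pa, q̄ = 0.00227 kg/kg → 0.00227 × 9000 / 9.8 = 2.08 mm
Layer 530–400 hPa: Δp = 130 hPa = 13000 Pa, q̄ = 0.00072 kg/kg → 0.00072 × 13000 / 9.8 = 0.96 mm
PW = 10.67 + 5.87 + 2.08 + 0.96 = 19.58 ≈ 19.6 mm.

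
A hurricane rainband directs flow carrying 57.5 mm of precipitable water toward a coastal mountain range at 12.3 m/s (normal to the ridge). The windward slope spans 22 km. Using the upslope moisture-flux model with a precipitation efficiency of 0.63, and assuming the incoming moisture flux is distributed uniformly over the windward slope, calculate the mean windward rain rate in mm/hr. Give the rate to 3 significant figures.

Incoming column moisture flux per unit ridge length: F = V × PW = 12.3 × 57.5 = 707.25 mm·m/s.
Spread over the 22 km slope with efficiency ε = 0.63: R = ε·F/W = 0.63 × 707.25 / 22000 m = 2.025e-02 mm/s.
R = 2.025e-02 × 3600 = 72.9 mm/hr.

R ≈ 72.9 mm/hr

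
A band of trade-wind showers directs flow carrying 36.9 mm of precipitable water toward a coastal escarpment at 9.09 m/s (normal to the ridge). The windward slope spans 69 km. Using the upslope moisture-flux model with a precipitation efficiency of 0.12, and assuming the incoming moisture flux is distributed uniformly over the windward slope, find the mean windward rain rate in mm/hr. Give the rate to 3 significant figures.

R ≈ 2.10 mm/hr

Incoming column moisture flux per unit ridge length: F = V × PW = 9.09 × 36.9 = 335.421 mm·m/s.
Spread over the 69 km slope with efficiency ε = 0.12: R = ε·F/W = 0.12 × 335.421 / 69000 m = 5.833e-04 mm/s.
R = 5.833e-04 × 3600 = 2.10 mm/hr.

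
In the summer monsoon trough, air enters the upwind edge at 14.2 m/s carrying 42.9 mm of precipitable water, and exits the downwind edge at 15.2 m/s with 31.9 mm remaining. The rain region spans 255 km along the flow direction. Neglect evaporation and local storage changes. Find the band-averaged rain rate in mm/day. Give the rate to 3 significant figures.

R ≈ 42.1 mm/day

Column moisture flux per unit crosswind length is F = V × PW.
Inflow: F_in = 14.2 × 42.9 = 609.18 mm·m/s
Outflow: F_out = 15.2 × 31.9 = 484.88 mm·m/s
Steady-state rate R = (F_in − F_out)/L = (609.18 − 484.88) / 255000 m = 4.875e-04 mm/s.
R = 4.875e-04 × 3600 × 24 = 42.1 mm/day.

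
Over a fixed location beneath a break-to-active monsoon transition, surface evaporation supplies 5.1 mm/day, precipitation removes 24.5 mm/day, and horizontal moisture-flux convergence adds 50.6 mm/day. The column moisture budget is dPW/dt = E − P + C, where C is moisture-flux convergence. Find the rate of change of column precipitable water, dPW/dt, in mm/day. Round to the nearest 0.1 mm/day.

dPW/dt ≈ 31.2 mm/day

dPW/dt = E − P + C = 5.1 − 24.5 + (50.6) = 31.2 mm/day.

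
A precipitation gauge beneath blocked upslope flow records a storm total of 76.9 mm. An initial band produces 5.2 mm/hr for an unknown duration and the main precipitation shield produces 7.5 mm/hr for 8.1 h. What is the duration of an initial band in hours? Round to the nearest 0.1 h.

duration ≈ 3.1 h

Known phases: 7.5 × 8.1 = 60.75 mm.
Remaining depth = 76.9 − 60.75 = 16.15 mm.
Duration = 16.15 / 5.2 = 3.1 h.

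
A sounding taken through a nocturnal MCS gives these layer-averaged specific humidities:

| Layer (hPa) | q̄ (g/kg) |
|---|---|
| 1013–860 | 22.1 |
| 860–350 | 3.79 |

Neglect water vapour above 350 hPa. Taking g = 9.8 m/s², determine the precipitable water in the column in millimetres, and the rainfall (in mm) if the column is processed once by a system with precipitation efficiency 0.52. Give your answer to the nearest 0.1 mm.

Precipitable water is the column-integrated vapour mass per unit area: PW = (1/g) Σ q̄ Δp, with q in kg/kg and Δp in Pa (1 kg/m² of water = 1 mm).
Layer 1013–860 hPa: Δp = 153 hPa = 15300 Pa, q̄ = 0.0221 kg/kg → 0.0221 × 15300 / 9.8 = 34.50 mm
Layer 860–350 hPa: Δp = 510 hPa = 51000 Pa, q̄ = 0.00379 kg/kg → 0.00379 × 51000 / 9.8 = 19.72 mm
PW = 34.50 + 19.72 = 54.22 ≈ 54.2 mm.
Rainfall = ε × PW = 0.52 × 54.2 = 28.2 mm.

PW ≈ 54.2 mm; rainfall ≈ 28.2 mm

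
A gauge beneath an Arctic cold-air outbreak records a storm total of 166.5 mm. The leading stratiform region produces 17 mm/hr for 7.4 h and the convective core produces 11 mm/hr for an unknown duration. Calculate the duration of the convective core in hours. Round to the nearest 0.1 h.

duration ≈ 3.7 h

Known phases: 17 × 7.4 = 125.8 mm.
Remaining depth = 166.5 − 125.8 = 40.7 mm.
Duration = 40.7 / 11 = 3.7 h.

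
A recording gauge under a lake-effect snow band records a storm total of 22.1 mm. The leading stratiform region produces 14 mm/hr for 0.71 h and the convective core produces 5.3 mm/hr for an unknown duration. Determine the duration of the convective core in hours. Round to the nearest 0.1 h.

duration ≈ 2.3 h

Known phases: 14 × 0.71 = 9.94 mm.
Remaining depth = 22.1 − 9.94 = 12.16 mm.
Duration = 12.16 / 5.3 = 2.3 h.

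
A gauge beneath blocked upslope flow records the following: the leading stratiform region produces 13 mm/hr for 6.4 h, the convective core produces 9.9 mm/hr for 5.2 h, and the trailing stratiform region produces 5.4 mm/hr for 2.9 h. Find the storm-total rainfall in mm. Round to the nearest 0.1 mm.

total ≈ 150.3 mm

Total = Σ Rᵢ Δtᵢ = 13 × 6.4 + 9.9 × 5.2 + 5.4 × 2.9
      = 83.2 + 51.48 + 15.66 = 150.3 mm.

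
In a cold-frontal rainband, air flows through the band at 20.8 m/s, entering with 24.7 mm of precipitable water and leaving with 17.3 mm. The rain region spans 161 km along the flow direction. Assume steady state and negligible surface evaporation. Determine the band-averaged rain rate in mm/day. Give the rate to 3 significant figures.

R ≈ 82.6 mm/day

Column moisture flux per unit crosswind length is F = V × PW.
Inflow: F_in = 20.8 × 24.7 = 513.76 mm·m/s
Outflow: F_out = 20.8 × 17.3 = 359.84 mm·m/s
Steady-state rate R = (F_in − F_out)/L = (513.76 − 359.84) / 161000 m = 9.560e-04 mm/s.
R = 9.560e-04 × 3600 × 24 = 82.6 mm/day.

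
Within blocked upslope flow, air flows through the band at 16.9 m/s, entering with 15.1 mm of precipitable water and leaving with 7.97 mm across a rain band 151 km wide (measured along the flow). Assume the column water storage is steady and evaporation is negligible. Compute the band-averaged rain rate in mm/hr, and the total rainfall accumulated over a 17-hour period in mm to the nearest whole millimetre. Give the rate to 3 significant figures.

R ≈ 2.87 mm/hr; total ≈ 49 mm

Column moisture flux per unit crosswind length is F = V × PW.
Inflow: F_in = 16.9 × 15.1 = 255.19 mm·m/s
Outflow: F_out = 16.9 × 7.97 = 134.693 mm·m/s
Steady-state rate R = (F_in − F_out)/L = (255.19 − 134.693) / 151000 m = 7.980e-04 mm/s.
R = 7.980e-04 × 3600 = 2.87 mm/hr.
Over 17 h: total = 2.87 × 17 = 48.79 ≈ 49 mm.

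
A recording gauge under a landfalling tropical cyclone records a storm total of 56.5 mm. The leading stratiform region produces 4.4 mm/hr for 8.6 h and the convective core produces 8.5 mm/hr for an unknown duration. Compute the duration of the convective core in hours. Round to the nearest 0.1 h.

Known phases: 4.4 × 8.6 = 37.84 mm.
Remaining depth = 56.5 − 37.84 = 18.66 mm.
Duration = 18.66 / 8.5 = 2.2 h.

duration ≈ 2.2 h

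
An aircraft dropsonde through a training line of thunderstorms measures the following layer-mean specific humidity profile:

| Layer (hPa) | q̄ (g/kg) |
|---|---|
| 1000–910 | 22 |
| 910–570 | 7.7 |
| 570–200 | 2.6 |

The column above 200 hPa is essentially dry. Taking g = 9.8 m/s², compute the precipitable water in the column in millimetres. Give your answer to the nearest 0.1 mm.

Precipitable water is the column-integrated vapour mass per unit area: PW = (1/g) Σ q̄ Δp, with q in kg/kg and Δp in Pa (1 kg/m² of water = 1 mm).
Layer 1000–910 hPa: Δp = 90 hPa = 9000 Pa, q̄ = 0.022 kg/kg → 0.022 × 9000 / 9.8 = 20.20 mm
Layer 910–570 hPa: Δp = 340 hPa = 34000 Pa, q̄ = 0.0077 kg/kg → 0.0077 × 34000 / 9.8 = 26.71 mm
Layer 570–200 hPa: Δp = 370 hPa = 37000 Pa, q̄ = 0.0026 kg/kg → 0.0026 × 37000 / 9.8 = 9.82 mm
PW = 20.20 + 26.71 + 9.82 = 56.73 ≈ 56.7 mm.

PW ≈ 56.7 mm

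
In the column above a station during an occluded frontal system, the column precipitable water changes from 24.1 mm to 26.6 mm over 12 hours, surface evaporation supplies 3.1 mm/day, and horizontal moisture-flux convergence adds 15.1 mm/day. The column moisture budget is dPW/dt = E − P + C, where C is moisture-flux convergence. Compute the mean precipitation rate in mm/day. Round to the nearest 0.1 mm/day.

P ≈ 13.2 mm/day

dPW/dt = (26.6 − 24.1) mm / (12/24 day) = +5.000 mm/day.
P = E + C − dPW/dt = 3.1 + (15.1) − (+5.000) = 13.2 mm/day.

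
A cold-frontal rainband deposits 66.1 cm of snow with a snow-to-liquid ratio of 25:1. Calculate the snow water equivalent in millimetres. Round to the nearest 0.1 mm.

SWE = snow depth / ratio = 66.1 cm / 25 = 2.644 cm = 26.4 mm.

SWE ≈ 26.4 mm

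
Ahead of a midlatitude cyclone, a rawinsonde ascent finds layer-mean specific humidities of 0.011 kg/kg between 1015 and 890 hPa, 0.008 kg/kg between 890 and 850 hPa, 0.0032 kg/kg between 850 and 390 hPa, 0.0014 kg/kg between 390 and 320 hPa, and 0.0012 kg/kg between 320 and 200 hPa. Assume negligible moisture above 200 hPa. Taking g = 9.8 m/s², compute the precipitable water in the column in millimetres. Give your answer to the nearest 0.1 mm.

PW ≈ 34.8 mm

Precipitable water is the column-integrated vapour mass per unit area: PW = (1/g) Σ q̄ Δp, with q in kg/kg and Δp in Pa (1 kg/m² of water = 1 mm).
Layer 1015–890 hPa: Δp = 125 hPa = 12500 Pa, q̄ = 0.011 kg/kg → 0.011 × 12500 / 9.8 = 14.03 mm
Layer 890–850 hPa: Δp = 40 hPa = 4000 Pa, q̄ = 0.008 kg/kg → 0.008 × 4000 / 9.8 = 3.27 mm
Layer 850–390 hPa: Δp = 460 hPa = 46000 Pa, q̄ = 0.0032 kg/kg → 0.0032 × 46000 / 9.8 = 15.02 mm
Layer 390–320 hPa: Δp = 70 hPa = 7000 Pa, q̄ = 0.0014 kg/kg → 0.0014 × 7000 / 9.8 = 1.00 mm
Layer 320–200 hPa: Δp = 120 hPa = 12000 Pa, q̄ = 0.0012 kg/kg → 0.0012 × 12000 / 9.8 = 1.47 mm
PW = 14.03 + 3.27 + 15.02 + 1.00 + 1.47 = 34.79 ≈ 34.8 mm.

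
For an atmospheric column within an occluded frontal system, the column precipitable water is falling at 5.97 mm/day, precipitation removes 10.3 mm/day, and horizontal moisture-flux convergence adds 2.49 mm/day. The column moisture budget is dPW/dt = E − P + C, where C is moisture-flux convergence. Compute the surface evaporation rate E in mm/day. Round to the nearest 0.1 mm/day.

E ≈ 1.8 mm/day

dPW/dt = -5.97 mm/day.
E = dPW/dt + P − C = (-5.97) + 10.3 − (2.49) = 1.8 mm/day.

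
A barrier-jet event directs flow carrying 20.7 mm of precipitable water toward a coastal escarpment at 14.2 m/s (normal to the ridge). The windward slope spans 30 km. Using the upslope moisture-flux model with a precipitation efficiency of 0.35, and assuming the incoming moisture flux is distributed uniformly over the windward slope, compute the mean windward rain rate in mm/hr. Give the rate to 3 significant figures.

R ≈ 12.3 mm/hr

Incoming column moisture flux per unit ridge length: F = V × PW = 14.2 × 20.7 = 293.94 mm·m/s.
Spread over the 30 km slope with efficiency ε = 0.35: R = ε·F/W = 0.35 × 293.94 / 30000 m = 3.429e-03 mm/s.
R = 3.429e-03 × 3600 = 12.3 mm/hr.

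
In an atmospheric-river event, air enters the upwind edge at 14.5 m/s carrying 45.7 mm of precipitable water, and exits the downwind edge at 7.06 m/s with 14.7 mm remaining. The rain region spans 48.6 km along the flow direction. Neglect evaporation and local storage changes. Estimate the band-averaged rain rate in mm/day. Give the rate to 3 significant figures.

Column moisture flux per unit crosswind length is F = V × PW.
Inflow: F_in = 14.5 × 45.7 = 662.65 mm·m/s
Outflow: F_out = 7.06 × 14.7 = 103.782 mm·m/s
Steady-state rate R = (F_in − F_out)/L = (662.65 − 103.782) / 48600 m = 1.150e-02 mm/s.
R = 1.150e-02 × 3600 × 24 = 994 mm/day.

R ≈ 994 mm/day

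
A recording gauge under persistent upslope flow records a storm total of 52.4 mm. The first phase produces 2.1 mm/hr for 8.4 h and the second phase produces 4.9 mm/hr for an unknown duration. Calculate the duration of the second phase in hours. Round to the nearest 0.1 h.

Known phases: 2.1 × 8.4 = 17.64 mm.
Remaining depth = 52.4 − 17.64 = 34.76 mm.
Duration = 34.76 / 4.9 = 7.1 h.

duration ≈ 7.1 h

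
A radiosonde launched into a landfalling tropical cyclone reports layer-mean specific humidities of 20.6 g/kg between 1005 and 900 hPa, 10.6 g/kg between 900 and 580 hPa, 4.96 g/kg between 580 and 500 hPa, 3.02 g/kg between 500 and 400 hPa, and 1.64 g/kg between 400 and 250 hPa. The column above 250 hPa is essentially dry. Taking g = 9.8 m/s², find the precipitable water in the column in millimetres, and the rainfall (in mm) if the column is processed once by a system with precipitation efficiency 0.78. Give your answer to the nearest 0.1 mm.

Precipitable water is the column-integrated vapour mass per unit area: PW = (1/g) Σ q̄ Δp, with q in kg/kg and Δp in Pa (1 kg/m² of water = 1 mm).
Layer 1005–900 hPa: Δp = 105 hPa = 10500 Pa, q̄ = 0.0206 kg/kg → 0.0206 × 10500 / 9.8 = 22.07 mm
Layer 900–580 hPa: Δp = 320 hPa = 32000 Pa, q̄ = 0.0106 kg/kg → 0.0106 × 32000 / 9.8 = 34.61 mm
Layer 580–500 hPa: Δp = 80 hPa = 8000 Pa, q̄ = 0.00496 kg/kg → 0.00496 × 8000 / 9.8 = 4.05 mm
Layer 500–400 hPa: Δp = 100 hPa = 10000 Pa, q̄ = 0.00302 kg/kg → 0.00302 × 10000 / 9.8 = 3.08 mm
Layer 400–250 hPa: Δp = 150 hPa = 15000 Pa, q̄ = 0.00164 kg/kg → 0.00164 × 15000 / 9.8 = 2.51 mm
PW = 22.07 + 34.61 + 4.05 + 3.08 + 2.51 = 66.32 ≈ 66.3 mm.
Rainfall = ε × PW = 0.78 × 66.3 = 51.7 mm.

PW ≈ 66.3 mm; rainfall ≈ 51.7 mm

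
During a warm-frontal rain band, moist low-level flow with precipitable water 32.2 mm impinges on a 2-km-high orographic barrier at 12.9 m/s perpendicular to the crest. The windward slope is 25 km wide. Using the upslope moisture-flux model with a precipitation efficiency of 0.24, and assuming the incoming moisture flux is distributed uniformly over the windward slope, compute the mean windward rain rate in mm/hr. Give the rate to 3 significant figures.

R ≈ 14.4 mm/hr

Incoming column moisture flux per unit ridge length: F = V × PW = 12.9 × 32.2 = 415.38 mm·m/s.
Spread over the 25 km slope with efficiency ε = 0.24: R = ε·F/W = 0.24 × 415.38 / 25000 m = 3.988e-03 mm/s.
R = 3.988e-03 × 3600 = 14.4 mm/hr.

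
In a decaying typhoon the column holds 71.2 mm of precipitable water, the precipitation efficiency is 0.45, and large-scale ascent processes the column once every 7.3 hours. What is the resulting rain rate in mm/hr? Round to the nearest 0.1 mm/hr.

R ≈ 4.4 mm/hr

Each overturning extracts ε × PW = 0.45 × 71.2 = 32.04 mm.
Rate = ε·PW / τ = 32.04 / 7.3 h = 4.4 mm/hr.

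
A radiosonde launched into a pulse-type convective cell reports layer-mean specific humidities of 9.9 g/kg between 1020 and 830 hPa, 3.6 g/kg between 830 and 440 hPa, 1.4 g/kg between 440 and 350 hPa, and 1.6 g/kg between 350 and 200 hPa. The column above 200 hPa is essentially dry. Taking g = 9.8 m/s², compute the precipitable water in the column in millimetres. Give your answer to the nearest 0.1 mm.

Precipitable water is the column-integrated vapour mass per unit area: PW = (1/g) Σ q̄ Δp, with q in kg/kg and Δp in Pa (1 kg/m² of water = 1 mm).
Layer 1020–830 hPa: Δp = 190 hPa = 19000 Pa, q̄ = 0.0099 kg/kg → 0.0099 × 19000 / 9.8 = 19.19 mm
Layer 830–440 hPa: Δp = 390 hPa = 39000 Pa, q̄ = 0.0036 kg/kg → 0.0036 × 39000 / 9.8 = 14.33 mm
Layer 440–350 hPa: Δp = 90 hPa = 9000 Pa, q̄ = 0.0014 kg/kg → 0.0014 × 9000 / 9.8 = 1.29 mm
Layer 350–200 hPa: Δp = 150 hPa = 15000 Pa, q̄ = 0.0016 kg/kg → 0.0016 × 15000 / 9.8 = 2.45 mm
PW = 19.19 + 14.33 + 1.29 + 2.45 = 37.26 ≈ 37.3 mm.

PW ≈ 37.3 mm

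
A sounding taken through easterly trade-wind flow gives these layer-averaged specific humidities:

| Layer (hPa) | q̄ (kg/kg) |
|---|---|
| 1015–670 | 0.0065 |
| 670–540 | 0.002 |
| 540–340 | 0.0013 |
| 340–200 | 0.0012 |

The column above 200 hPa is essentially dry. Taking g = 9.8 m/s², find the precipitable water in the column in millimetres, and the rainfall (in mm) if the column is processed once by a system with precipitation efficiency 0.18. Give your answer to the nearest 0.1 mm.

Precipitable water is the column-integrated vapour mass per unit area: PW = (1/g) Σ q̄ Δp, with q in kg/kg and Δp in Pa (1 kg/m² of water = 1 mm).
Layer 1015–670 hPa: Δp = 345 hPa = 34500 Pa, q̄ = 0.0065 kg/kg → 0.0065 × 34500 / 9.8 = 22.88 mm
Layer 670–540 hPa: Δp = 130 hPa = 13000 Pa, q̄ = 0.002 kg/kg → 0.002 × 13000 / 9.8 = 2.65 mm
Layer 540–340 hPa: Δp = 200 hPa = 20000 Pa, q̄ = 0.0013 kg/kg → 0.0013 × 20000 / 9.8 = 2.65 mm
Layer 340–200 hPa: Δp = 140 hPa = 14000 Pa, q̄ = 0.0012 kg/kg → 0.0012 × 14000 / 9.8 = 1.71 mm
PW = 22.88 + 2.65 + 2.65 + 1.71 = 29.89 ≈ 29.9 mm.
Rainfall = ε × PW = 0.18 × 29.9 = 5.4 mm.

PW ≈ 29.9 mm; rainfall ≈ 5.4 mm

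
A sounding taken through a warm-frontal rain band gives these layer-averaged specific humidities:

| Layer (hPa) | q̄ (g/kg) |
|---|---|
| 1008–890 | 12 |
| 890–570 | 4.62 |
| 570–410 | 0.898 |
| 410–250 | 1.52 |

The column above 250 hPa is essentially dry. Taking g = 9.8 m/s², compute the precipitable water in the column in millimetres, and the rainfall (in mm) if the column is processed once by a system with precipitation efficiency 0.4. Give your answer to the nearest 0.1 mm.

PW ≈ 33.5 mm; rainfall ≈ 13.4 mm

Precipitable water is the column-integrated vapour mass per unit area: PW = (1/g) Σ q̄ Δp, with q in kg/kg and Δp in Pa (1 kg/m² of water = 1 mm).
Layer 1008–890 hPa: Δp = 118 hPa = 11800 Pa, q̄ = 0.012 kg/kg → 0.012 × 11800 / 9.8 = 14.45 mm
Layer 890–570 hPa: Δp = 320 hPa = 32000 Pa, q̄ = 0.00462 kg/kg → 0.00462 × 32000 / 9.8 = 15.09 mm
Layer 570–410 hPa: Δp = 160 hPa = 16000 Pa, q̄ = 0.000898 kg/kg → 0.000898 × 16000 / 9.8 = 1.47 mm
Layer 410–250 hPa: Δp = 160 hPa = 16000 Pa, q̄ = 0.00152 kg/kg → 0.00152 × 16000 / 9.8 = 2.48 mm
PW = 14.45 + 15.09 + 1.47 + 2.48 = 33.49 ≈ 33.5 mm.
Rainfall = ε × PW = 0.4 × 33.5 = 13.4 mm.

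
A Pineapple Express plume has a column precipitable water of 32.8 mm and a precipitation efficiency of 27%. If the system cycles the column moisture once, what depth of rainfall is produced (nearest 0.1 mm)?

rainfall ≈ 8.9 mm

Rainfall = ε × PW = 0.27 × 32.8 = 8.9 mm.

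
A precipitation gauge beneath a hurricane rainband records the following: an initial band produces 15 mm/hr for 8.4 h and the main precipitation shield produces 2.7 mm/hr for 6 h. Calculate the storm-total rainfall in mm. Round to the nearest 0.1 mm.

total ≈ 142.2 mm

Total = Σ Rᵢ Δtᵢ = 15 × 8.4 + 2.7 × 6
      = 126 + 16.2 = 142.2 mm.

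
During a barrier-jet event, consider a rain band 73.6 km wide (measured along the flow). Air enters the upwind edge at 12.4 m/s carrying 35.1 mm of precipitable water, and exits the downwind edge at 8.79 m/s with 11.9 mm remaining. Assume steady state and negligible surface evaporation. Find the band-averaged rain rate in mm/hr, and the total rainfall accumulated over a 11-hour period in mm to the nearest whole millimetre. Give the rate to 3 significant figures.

R ≈ 16.2 mm/hr; total ≈ 178 mm

Column moisture flux per unit crosswind length is F = V × PW.
Inflow: F_in = 12.4 × 35.1 = 435.24 mm·m/s
Outflow: F_out = 8.79 × 11.9 = 104.601 mm·m/s
Steady-state rate R = (F_in − F_out)/L = (435.24 − 104.601) / 73600 m = 4.492e-03 mm/s.
R = 4.492e-03 × 3600 = 16.2 mm/hr.
Over 11 h: total = 16.2 × 11 = 178.2 ≈ 178 mm.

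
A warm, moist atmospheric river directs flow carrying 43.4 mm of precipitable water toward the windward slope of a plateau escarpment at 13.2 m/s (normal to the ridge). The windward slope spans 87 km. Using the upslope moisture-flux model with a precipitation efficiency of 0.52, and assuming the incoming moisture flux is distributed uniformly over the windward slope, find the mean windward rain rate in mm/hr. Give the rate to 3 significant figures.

Incoming column moisture flux per unit ridge length: F = V × PW = 13.2 × 43.4 = 572.88 mm·m/s.
Spread over the 87 km slope with efficiency ε = 0.52: R = ε·F/W = 0.52 × 572.88 / 87000 m = 3.424e-03 mm/s.
R = 3.424e-03 × 3600 = 12.3 mm/hr.

R ≈ 12.3 mm/hr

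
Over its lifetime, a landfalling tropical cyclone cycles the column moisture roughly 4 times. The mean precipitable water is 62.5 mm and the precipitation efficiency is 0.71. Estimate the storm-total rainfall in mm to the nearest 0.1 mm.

Each cycle deposits ε × PW = 0.71 × 62.5 = 44.375 mm.
Over 4 cycles: 4 × 44.375 = 177.5 mm.

rainfall ≈ 177.5 mm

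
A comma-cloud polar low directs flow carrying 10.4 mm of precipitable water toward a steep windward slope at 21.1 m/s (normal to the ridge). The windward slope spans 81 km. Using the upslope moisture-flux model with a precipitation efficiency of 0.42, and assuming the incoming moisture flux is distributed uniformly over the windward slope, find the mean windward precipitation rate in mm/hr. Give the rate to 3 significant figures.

Incoming column moisture flux per unit ridge length: F = V × PW = 21.1 × 10.4 = 219.44 mm·m/s.
Spread over the 81 km slope with efficiency ε = 0.42: R = ε·F/W = 0.42 × 219.44 / 81000 m = 1.138e-03 mm/s.
R = 1.138e-03 × 3600 = 4.10 mm/hr.

R ≈ 4.10 mm/hr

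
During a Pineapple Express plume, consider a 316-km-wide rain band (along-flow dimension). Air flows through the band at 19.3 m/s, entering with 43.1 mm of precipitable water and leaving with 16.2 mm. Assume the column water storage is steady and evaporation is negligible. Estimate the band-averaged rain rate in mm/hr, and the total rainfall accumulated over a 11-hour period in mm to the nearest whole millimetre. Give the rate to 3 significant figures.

R ≈ 5.91 mm/hr; total ≈ 65 mm

Column moisture flux per unit crosswind length is F = V × PW.
Inflow: F_in = 19.3 × 43.1 = 831.83 mm·m/s
Outflow: F_out = 19.3 × 16.2 = 312.66 mm·m/s
Steady-state rate R = (F_in − F_out)/L = (831.83 − 312.66) / 316000 m = 1.643e-03 mm/s.
R = 1.643e-03 × 3600 = 5.91 mm/hr.
Over 11 h: total = 5.91 × 11 = 65.01 ≈ 65 mm.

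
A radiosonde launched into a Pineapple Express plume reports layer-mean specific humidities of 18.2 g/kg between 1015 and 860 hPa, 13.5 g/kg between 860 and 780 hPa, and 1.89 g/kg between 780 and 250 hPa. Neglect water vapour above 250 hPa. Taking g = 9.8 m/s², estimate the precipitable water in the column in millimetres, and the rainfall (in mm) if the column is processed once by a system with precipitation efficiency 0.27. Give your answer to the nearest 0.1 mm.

PW ≈ 50.0 mm; rainfall ≈ 13.5 mm

Precipitable water is the column-integrated vapour mass per unit area: PW = (1/g) Σ q̄ Δp, with q in kg/kg and Δp in Pa (1 kg/m² of water = 1 mm).
Layer 1015–860 hPa: Δp = 155 hPa = 15500 Pa, q̄ = 0.0182 kg/kg → 0.0182 × 15500 / 9.8 = 28.79 mm
Layer 860–780 hPa: Δp = 80 hPa = 8000 Pa, q̄ = 0.0135 kg/kg → 0.0135 × 8000 / 9.8 = 11.02 mm
Layer 780–250 hPa: Δp = 530 hPa = 53000 Pa, q̄ = 0.00189 kg/kg → 0.00189 × 53000 / 9.8 = 10.22 mm
PW = 28.79 + 11.02 + 10.22 = 50.03 ≈ 50.0 mm.
Rainfall = ε × PW = 0.27 × 50.0 = 13.5 mm.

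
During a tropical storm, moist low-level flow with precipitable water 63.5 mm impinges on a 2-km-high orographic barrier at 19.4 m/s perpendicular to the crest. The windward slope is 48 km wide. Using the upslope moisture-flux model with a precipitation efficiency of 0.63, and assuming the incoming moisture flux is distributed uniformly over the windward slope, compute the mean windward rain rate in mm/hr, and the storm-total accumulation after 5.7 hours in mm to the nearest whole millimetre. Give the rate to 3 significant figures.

R ≈ 58.2 mm/hr; total ≈ 332 mm

Incoming column moisture flux per unit ridge length: F = V × PW = 19.4 × 63.5 = 1231.9 mm·m/s.
Spread over the 48 km slope with efficiency ε = 0.63: R = ε·F/W = 0.63 × 1231.9 / 48000 m = 1.617e-02 mm/s.
R = 1.617e-02 × 3600 = 58.2 mm/hr.
Over 5.7 h: total = 58.2 × 5.7 = 331.74 ≈ 332 mm.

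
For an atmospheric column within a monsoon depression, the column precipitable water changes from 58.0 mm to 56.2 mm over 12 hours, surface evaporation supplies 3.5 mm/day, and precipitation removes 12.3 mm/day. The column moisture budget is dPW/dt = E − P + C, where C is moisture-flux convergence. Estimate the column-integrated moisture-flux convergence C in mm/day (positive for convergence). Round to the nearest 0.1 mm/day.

dPW/dt = (56.2 − 58.0) mm / (12/24 day) = -3.600 mm/day.
C = dPW/dt − E + P = (-3.600) − 3.5 + 12.3 = 5.2 mm/day.

C ≈ 5.2 mm/day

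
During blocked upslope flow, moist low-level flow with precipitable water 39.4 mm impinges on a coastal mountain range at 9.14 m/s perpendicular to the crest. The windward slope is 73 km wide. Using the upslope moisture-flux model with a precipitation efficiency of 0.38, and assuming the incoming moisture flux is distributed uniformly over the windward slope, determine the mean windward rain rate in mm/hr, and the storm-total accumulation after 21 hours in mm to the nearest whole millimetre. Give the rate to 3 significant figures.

Incoming column moisture flux per unit ridge length: F = V × PW = 9.14 × 39.4 = 360.116 mm·m/s.
Spread over the 73 km slope with efficiency ε = 0.38: R = ε·F/W = 0.38 × 360.116 / 73000 m = 1.875e-03 mm/s.
R = 1.875e-03 × 3600 = 6.75 mm/hr.
Over 21 h: total = 6.75 × 21 = 141.75 ≈ 142 mm.

R ≈ 6.75 mm/hr; total ≈ 142 mm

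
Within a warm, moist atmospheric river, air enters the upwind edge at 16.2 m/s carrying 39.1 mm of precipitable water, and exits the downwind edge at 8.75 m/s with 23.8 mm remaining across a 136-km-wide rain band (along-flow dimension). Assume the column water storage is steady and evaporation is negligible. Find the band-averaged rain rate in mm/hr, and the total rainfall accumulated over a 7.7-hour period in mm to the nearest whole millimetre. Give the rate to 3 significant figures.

Column moisture flux per unit crosswind length is F = V × PW.
Inflow: F_in = 16.2 × 39.1 = 633.42 mm·m/s
Outflow: F_out = 8.75 × 23.8 = 208.25 mm·m/s
Steady-state rate R = (F_in − F_out)/L = (633.42 − 208.25) / 136000 m = 3.126e-03 mm/s.
R = 3.126e-03 × 3600 = 11.3 mm/hr.
Over 7.7 h: total = 11.3 × 7.7 = 87.01 ≈ 87 mm.

R ≈ 11.3 mm/hr; total ≈ 87 mm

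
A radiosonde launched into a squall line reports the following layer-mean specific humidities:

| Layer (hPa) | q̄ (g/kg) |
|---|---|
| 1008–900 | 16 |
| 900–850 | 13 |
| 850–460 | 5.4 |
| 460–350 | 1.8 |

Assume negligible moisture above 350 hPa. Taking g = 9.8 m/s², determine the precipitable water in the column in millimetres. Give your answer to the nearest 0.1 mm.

Precipitable water is the column-integrated vapour mass per unit area: PW = (1/g) Σ q̄ Δp, with q in kg/kg and Δp in Pa (1 kg/m² of water = 1 mm).
Layer 1008–900 hPa: Δp = 108 hPa = 10800 Pa, q̄ = 0.016 kg/kg → 0.016 × 10800 / 9.8 = 17.63 mm
Layer 900–850 hPa: Δp = 50 hPa = 5000 Pa, q̄ = 0.013 kg/kg → 0.013 × 5000 / 9.8 = 6.63 mm
Layer 850–460 hPa: Δp = 390 hPa = 39000 Pa, q̄ = 0.0054 kg/kg → 0.0054 × 39000 / 9.8 = 21.49 mm
Layer 460–350 hPa: Δp = 110 hPa = 11000 Pa, q̄ = 0.0018 kg/kg → 0.0018 × 11000 / 9.8 = 2.02 mm
PW = 17.63 + 6.63 + 21.49 + 2.02 = 47.77 ≈ 47.8 mm.

PW ≈ 47.8 mm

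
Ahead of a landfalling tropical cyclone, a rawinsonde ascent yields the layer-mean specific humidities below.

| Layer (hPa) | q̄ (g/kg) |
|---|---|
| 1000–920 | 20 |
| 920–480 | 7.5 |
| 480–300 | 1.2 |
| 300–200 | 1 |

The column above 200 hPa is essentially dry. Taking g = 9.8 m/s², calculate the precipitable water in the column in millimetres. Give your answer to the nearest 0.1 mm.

PW ≈ 53.2 mm

Precipitable water is the column-integrated vapour mass per unit area: PW = (1/g) Σ q̄ Δp, with q in kg/kg and Δp in Pa (1 kg/m² of water = 1 mm).
Layer 1000–920 hPa: Δp = 80 hPa = 8000 Pa, q̄ = 0.02 kg/kg → 0.02 × 8000 / 9.8 = 16.33 mm
Layer 920–480 hPa: Δp = 440 hPa = 44000 Pa, q̄ = 0.0075 kg/kg → 0.0075 × 44000 / 9.8 = 33.67 mm
Layer 480–300 hPa: Δp = 180 hPa = 18000 Pa, q̄ = 0.0012 kg/kg → 0.0012 × 18000 / 9.8 = 2.20 mm
Layer 300–200 hPa: Δp = 100 hPa = 10000 Pa, q̄ = 0.001 kg/kg → 0.001 × 10000 / 9.8 = 1.02 mm
PW = 16.33 + 33.67 + 2.20 + 1.02 = 53.22 ≈ 53.2 mm.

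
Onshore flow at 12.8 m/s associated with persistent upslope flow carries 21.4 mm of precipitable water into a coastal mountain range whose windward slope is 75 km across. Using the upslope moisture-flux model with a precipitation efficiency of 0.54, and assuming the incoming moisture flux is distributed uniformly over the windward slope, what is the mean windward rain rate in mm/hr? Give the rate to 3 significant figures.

R ≈ 7.10 mm/hr

Incoming column moisture flux per unit ridge length: F = V × PW = 12.8 × 21.4 = 273.92 mm·m/s.
Spread over the 75 km slope with efficiency ε = 0.54: R = ε·F/W = 0.54 × 273.92 / 75000 m = 1.972e-03 mm/s.
R = 1.972e-03 × 3600 = 7.10 mm/hr.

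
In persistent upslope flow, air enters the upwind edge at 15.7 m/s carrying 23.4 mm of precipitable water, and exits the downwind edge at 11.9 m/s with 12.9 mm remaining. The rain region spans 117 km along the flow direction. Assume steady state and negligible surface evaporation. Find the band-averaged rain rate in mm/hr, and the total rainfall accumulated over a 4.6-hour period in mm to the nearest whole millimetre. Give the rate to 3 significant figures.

R ≈ 6.58 mm/hr; total ≈ 30 mm

Column moisture flux per unit crosswind length is F = V × PW.
Inflow: F_in = 15.7 × 23.4 = 367.38 mm·m/s
Outflow: F_out = 11.9 × 12.9 = 153.51 mm·m/s
Steady-state rate R = (F_in − F_out)/L = (367.38 − 153.51) / 117000 m = 1.828e-03 mm/s.
R = 1.828e-03 × 3600 = 6.58 mm/hr.
Over 4.6 h: total = 6.58 × 4.6 = 30.268 ≈ 30 mm.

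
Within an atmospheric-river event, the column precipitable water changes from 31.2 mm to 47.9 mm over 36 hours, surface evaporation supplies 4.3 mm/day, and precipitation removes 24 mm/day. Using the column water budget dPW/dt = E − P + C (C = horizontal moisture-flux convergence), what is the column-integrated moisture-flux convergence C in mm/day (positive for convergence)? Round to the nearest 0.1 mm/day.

dPW/dt = (47.9 − 31.2) mm / (36/24 day) = +11.133 mm/day.
C = dPW/dt − E + P = (+11.133) − 4.3 + 24 = 30.8 mm/day.

C ≈ 30.8 mm/day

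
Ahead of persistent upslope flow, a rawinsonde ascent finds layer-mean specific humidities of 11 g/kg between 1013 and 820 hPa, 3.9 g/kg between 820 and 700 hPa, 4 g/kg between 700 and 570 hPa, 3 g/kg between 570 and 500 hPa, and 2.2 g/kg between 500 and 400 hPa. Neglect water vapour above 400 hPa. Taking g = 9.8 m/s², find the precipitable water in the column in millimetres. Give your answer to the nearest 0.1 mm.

PW ≈ 36.1 mm

Precipitable water is the column-integrated vapour mass per unit area: PW = (1/g) Σ q̄ Δp, with q in kg/kg and Δp in Pa (1 kg/m² of water = 1 mm).
Layer 1013–820 hPa: Δp = 193 hPa = 19300 Pa, q̄ = 0.011 kg/kg → 0.011 × 19300 / 9.8 = 21.66 mm
Layer 820–700 hPa: Δp = 120 hPa = 12000 Pa, q̄ = 0.0039 kg/kg → 0.0039 × 12000 / 9.8 = 4.78 mm
Layer 700–570 hPa: Δp = 130 hPa = 13000 Pa, q̄ = 0.004 kg/kg → 0.004 × 13000 / 9.8 = 5.31 mm
Layer 570–500 hPa: Δp = 70 hPa = 7000 Pa, q̄ = 0.003 kg/kg → 0.003 × 7000 / 9.8 = 2.14 mm
Layer 500–400 hPa: Δp = 100 hPa = 10000 Pa, q̄ = 0.0022 kg/kg → 0.0022 × 10000 / 9.8 = 2.24 mm
PW = 21.66 + 4.78 + 5.31 + 2.14 + 2.24 = 36.13 ≈ 36.1 mm.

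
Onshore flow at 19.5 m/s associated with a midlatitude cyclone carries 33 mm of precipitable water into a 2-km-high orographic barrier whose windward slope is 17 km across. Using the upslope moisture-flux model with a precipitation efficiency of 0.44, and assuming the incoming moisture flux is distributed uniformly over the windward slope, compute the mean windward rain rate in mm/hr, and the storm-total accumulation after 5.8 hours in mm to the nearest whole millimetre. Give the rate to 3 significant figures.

R ≈ 60.0 mm/hr; total ≈ 348 mm

Incoming column moisture flux per unit ridge length: F = V × PW = 19.5 × 33 = 643.5 mm·m/s.
Spread over the 17 km slope with efficiency ε = 0.44: R = ε·F/W = 0.44 × 643.5 / 17000 m = 1.666e-02 mm/s.
R = 1.666e-02 × 3600 = 60.0 mm/hr.
Over 5.8 h: total = 60.0 × 5.8 = 348 mm.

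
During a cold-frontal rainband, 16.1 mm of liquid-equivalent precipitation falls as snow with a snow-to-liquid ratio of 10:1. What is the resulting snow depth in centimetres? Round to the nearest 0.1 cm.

Snow depth = liquid × ratio = 16.1 mm × 10 = 161 mm = 16.1 cm.

snow depth ≈ 16.1 cm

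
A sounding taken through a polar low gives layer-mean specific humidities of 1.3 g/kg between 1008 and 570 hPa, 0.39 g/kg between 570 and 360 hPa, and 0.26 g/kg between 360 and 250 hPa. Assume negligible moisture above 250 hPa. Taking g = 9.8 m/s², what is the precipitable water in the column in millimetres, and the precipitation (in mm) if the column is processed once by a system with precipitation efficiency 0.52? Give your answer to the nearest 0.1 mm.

Precipitable water is the column-integrated vapour mass per unit area: PW = (1/g) Σ q̄ Δp, with q in kg/kg and Δp in Pa (1 kg/m² of water = 1 mm).
Layer 1008–570 hPa: Δp = 438 hPa = 43800 Pa, q̄ = 0.0013 kg/kg → 0.0013 × 43800 / 9.8 = 5.81 mm
Layer 570–360 hPa: Δp = 210 hPa = 21000 Pa, q̄ = 0.00039 kg/kg → 0.00039 × 21000 / 9.8 = 0.84 mm
Layer 360–250 hPa: Δp = 110 hPa = 11000 Pa, q̄ = 0.00026 kg/kg → 0.00026 × 11000 / 9.8 = 0.29 mm
PW = 5.81 + 0.84 + 0.29 = 6.94 ≈ 6.9 mm.
Precipitation = ε × PW = 0.52 × 6.9 = 3.6 mm.

PW ≈ 6.9 mm; precipitation ≈ 3.6 mm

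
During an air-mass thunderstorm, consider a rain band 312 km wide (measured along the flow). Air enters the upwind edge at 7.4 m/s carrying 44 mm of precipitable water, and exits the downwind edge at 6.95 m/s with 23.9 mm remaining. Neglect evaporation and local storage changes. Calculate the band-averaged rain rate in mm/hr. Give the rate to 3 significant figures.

R ≈ 1.84 mm/hr

Column moisture flux per unit crosswind length is F = V × PW.
Inflow: F_in = 7.4 × 44 = 325.6 mm·m/s
Outflow: F_out = 6.95 × 23.9 = 166.105 mm·m/s
Steady-state rate R = (F_in − F_out)/L = (325.6 − 166.105) / 312000 m = 5.112e-04 mm/s.
R = 5.112e-04 × 3600 = 1.84 mm/hr.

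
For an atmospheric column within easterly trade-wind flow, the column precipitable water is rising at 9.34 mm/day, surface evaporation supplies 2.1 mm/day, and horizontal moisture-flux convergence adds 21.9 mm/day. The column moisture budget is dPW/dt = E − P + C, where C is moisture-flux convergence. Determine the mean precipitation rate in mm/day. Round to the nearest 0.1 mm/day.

dPW/dt = +9.34 mm/day.
P = E + C − dPW/dt = 2.1 + (21.9) − (+9.34) = 14.7 mm/day.

P ≈ 14.7 mm/day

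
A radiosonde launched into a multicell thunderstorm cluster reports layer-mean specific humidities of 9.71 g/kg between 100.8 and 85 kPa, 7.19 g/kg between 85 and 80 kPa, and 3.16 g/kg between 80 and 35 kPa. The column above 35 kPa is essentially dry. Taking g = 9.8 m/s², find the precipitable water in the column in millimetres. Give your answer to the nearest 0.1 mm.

Precipitable water is the column-integrated vapour mass per unit area: PW = (1/g) Σ q̄ Δp, with q in kg/kg and Δp in Pa (1 kg/m² of water = 1 mm).
Layer 100.8–85 kPa: Δp = 158 hPa = 15800 Pa, q̄ = 0.00971 kg/kg → 0.00971 × 15800 / 9.8 = 15.65 mm
Layer 85–80 kPa: Δp = 50 hPa = 5000 Pa, q̄ = 0.00719 kg/kg → 0.00719 × 5000 / 9.8 = 3.67 mm
Layer 80–35 kPa: Δp = 450 hPa = 45000 Pa, q̄ = 0.00316 kg/kg → 0.00316 × 45000 / 9.8 = 14.51 mm
PW = 15.65 + 3.67 + 14.51 = 33.83 ≈ 33.8 mm.

PW ≈ 33.8 mm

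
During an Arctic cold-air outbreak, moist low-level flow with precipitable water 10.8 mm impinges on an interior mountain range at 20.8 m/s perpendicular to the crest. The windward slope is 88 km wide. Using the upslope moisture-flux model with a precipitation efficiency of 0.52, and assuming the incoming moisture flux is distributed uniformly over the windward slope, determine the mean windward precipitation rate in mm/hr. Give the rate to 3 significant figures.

Incoming column moisture flux per unit ridge length: F = V × PW = 20.8 × 10.8 = 224.64 mm·m/s.
Spread over the 88 km slope with efficiency ε = 0.52: R = ε·F/W = 0.52 × 224.64 / 88000 m = 1.327e-03 mm/s.
R = 1.327e-03 × 3600 = 4.78 mm/hr.

R ≈ 4.78 mm/hr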